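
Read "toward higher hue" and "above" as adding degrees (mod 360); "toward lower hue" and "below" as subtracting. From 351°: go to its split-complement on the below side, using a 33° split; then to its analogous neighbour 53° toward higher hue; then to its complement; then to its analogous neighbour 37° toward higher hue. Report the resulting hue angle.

48°

+147° (split-comp 33° ↓): 351 + 147 = 498 → 498 − 360 = 138°
+53° (analog 53° ↑): 138 + 53 = 191°
+180° (complement): 191 + 180 = 371 → 371 − 360 = 11°
+37° (analog 37° ↑): 11 + 37 = 48°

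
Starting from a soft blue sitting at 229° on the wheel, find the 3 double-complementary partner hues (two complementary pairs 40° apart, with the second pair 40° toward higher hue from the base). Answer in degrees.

A rectangular tetradic uses two complementary pairs 40° apart: offsets 0°, 40°, 180°, 220°.
229 + 40 = 269°
229 + 180 = 409 → 409 − 360 = 49°
229 + 220 = 449 → 449 − 360 = 89°

269°, 49° and 89°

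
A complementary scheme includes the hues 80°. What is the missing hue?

The complement sits 180° across the wheel.
The full set through 80° is {80°, 260°}.
Given {80°}, the missing hue is 260°.

260°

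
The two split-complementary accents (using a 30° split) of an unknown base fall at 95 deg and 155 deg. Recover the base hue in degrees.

The accents sit 30° either side of the complement, so the complement is their short-arc midpoint on the wheel.
Short-arc midpoint of 95° and 155°: 125°.
Base is 180° from the complement: 125 − 180 = -55 → -55 + 360 = 305°

305°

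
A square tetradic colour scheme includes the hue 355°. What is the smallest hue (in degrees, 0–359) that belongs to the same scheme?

A square tetradic scheme places four hues every 90°.
The full set through 355° is {85°, 175°, 265°, 355°}.

85°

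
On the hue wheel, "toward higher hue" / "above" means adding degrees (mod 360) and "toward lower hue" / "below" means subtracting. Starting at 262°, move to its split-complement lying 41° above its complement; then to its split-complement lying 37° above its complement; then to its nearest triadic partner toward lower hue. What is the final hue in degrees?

220°

+221° (split-comp 41° ↑): 262 + 221 = 483 → 483 − 360 = 123°
+217° (split-comp 37° ↑): 123 + 217 = 340°
−120° (triadic ↓): 340 − 120 = 220°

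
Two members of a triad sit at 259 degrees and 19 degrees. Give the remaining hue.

139°

A triad spaces three hues 120° apart.
The full set is {19°, 139°, 259°}.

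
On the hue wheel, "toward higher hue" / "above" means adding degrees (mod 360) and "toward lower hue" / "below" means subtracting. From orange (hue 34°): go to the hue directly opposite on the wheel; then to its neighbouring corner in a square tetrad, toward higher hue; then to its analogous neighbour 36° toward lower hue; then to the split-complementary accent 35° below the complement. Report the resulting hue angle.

complement +180°: 34 + 180 = 214°
square ↑ +90°: 214 + 90 = 304°
analog 36° ↓ −36°: 304 − 36 = 268°
split-comp 35° ↓ +145°: 268 + 145 = 413 → 413 − 360 = 53°

53°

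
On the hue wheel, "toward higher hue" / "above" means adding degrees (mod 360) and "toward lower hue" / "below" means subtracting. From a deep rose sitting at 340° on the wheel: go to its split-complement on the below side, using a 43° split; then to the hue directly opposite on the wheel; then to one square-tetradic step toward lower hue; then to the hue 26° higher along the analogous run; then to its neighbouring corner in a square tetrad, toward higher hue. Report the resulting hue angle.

323°

340 + 137 = 477 → 477 − 360 = 117°   (split-comp 43° ↓)
117 + 180 = 297°   (complement)
297 − 90 = 207°   (square ↓)
207 + 26 = 233°   (analog 26° ↑)
233 + 90 = 323°   (square ↑)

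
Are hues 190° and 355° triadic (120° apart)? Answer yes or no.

Angular distance: |190 − 355| = 165 = 165°.
Triadic (120° apart) requires 120°.

no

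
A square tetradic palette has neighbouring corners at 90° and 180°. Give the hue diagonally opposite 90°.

270°

A square tetradic scheme places four hues 90° apart; opposite corners are 180° apart.
90 + 180 = 270°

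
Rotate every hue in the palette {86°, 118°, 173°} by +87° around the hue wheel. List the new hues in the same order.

86 + 87 = 173°
118 + 87 = 205°
173 + 87 = 260°

173°, 205°, 260°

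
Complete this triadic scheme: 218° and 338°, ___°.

98°

A triad places three hues 120° apart.
The full set through 218° is {98°, 218°, 338°}.
Given {218°, 338°}, the missing hue is 98°.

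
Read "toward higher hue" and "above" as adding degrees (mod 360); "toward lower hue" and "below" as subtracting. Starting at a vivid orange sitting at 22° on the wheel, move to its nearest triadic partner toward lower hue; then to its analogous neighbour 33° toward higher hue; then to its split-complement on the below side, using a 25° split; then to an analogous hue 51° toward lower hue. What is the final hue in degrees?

39°

−120° (triadic ↓): 22 − 120 = -98 → -98 + 360 = 262°
+33° (analog 33° ↑): 262 + 33 = 295°
+155° (split-comp 25° ↓): 295 + 155 = 450 → 450 − 360 = 90°
−51° (analog 51° ↓): 90 − 51 = 39°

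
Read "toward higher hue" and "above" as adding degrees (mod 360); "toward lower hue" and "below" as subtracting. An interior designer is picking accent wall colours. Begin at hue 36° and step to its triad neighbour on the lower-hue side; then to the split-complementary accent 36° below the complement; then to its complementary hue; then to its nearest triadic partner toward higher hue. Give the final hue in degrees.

triadic ↓ −120°: 36 − 120 = -84 → -84 + 360 = 276°
split-comp 36° ↓ +144°: 276 + 144 = 420 → 420 − 360 = 60°
complement +180°: 60 + 180 = 240°
triadic ↑ +120°: 240 + 120 = 360 → 360 − 360 = 0°

0°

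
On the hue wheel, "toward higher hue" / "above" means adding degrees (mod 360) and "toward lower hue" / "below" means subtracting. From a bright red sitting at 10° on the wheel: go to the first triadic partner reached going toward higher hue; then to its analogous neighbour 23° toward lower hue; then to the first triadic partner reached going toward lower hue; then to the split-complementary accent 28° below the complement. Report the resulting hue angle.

triadic ↑ +120°: 10 + 120 = 130°
analog 23° ↓ −23°: 130 − 23 = 107°
triadic ↓ −120°: 107 − 120 = -13 → -13 + 360 = 347°
split-comp 28° ↓ +152°: 347 + 152 = 499 → 499 − 360 = 139°

139°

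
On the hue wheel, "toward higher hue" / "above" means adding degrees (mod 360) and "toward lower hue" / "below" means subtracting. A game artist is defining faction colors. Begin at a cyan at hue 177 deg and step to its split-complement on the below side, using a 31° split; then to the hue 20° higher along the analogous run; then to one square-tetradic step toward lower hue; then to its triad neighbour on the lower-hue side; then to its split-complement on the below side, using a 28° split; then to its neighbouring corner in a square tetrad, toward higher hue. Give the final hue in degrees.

18°

177 + 149 = 326°   (split-comp 31° ↓)
326 + 20 = 346°   (analog 20° ↑)
346 − 90 = 256°   (square ↓)
256 − 120 = 136°   (triadic ↓)
136 + 152 = 288°   (split-comp 28° ↓)
288 + 90 = 378 → 378 − 360 = 18°   (square ↑)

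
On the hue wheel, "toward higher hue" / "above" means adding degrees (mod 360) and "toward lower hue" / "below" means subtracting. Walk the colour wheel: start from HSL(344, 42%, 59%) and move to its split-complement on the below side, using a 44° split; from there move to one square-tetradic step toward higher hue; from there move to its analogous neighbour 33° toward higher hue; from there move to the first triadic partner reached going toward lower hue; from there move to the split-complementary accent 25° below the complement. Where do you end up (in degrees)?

278°

split-comp 44° ↓ +136°: 344 + 136 = 480 → 480 − 360 = 120°
square ↑ +90°: 120 + 90 = 210°
analog 33° ↑ +33°: 210 + 33 = 243°
triadic ↓ −120°: 243 − 120 = 123°
split-comp 25° ↓ +155°: 123 + 155 = 278°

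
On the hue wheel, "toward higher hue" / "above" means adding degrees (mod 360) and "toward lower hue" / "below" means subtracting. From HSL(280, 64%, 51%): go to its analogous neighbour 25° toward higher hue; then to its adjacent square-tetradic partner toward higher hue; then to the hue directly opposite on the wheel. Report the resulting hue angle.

+25° (analog 25° ↑): 280 + 25 = 305°
+90° (square ↑): 305 + 90 = 395 → 395 − 360 = 35°
+180° (complement): 35 + 180 = 215°

215°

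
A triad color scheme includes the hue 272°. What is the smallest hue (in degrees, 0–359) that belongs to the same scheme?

A triad places three hues 120° apart.
The full set through 272° is {32°, 152°, 272°}.

32°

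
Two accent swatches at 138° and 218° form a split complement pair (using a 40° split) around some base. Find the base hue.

358°

The accents sit 40° either side of the complement, so the complement is their short-arc midpoint on the wheel.
Short-arc midpoint of 138° and 218°: 178°.
Base is 180° from the complement: 178 − 180 = -2 → -2 + 360 = 358°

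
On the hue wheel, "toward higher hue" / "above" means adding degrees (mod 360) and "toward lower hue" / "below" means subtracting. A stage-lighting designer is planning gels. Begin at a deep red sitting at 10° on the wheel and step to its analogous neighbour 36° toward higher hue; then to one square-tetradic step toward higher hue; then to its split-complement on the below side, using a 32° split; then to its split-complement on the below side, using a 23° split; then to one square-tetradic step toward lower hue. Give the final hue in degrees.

+36° (analog 36° ↑): 10 + 36 = 46°
+90° (square ↑): 46 + 90 = 136°
+148° (split-comp 32° ↓): 136 + 148 = 284°
+157° (split-comp 23° ↓): 284 + 157 = 441 → 441 − 360 = 81°
−90° (square ↓): 81 − 90 = -9 → -9 + 360 = 351°

351°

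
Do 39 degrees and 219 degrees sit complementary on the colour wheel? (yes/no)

Angular distance: |39 − 219| = 180 = 180°.
Complementary requires 180°.

yes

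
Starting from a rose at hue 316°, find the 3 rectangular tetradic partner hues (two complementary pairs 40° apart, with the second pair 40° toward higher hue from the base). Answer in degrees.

356°, 136°, and 176°

316 + 40 = 356°
316 + 180 = 496 → 496 − 360 = 136°
316 + 220 = 536 → 536 − 360 = 176°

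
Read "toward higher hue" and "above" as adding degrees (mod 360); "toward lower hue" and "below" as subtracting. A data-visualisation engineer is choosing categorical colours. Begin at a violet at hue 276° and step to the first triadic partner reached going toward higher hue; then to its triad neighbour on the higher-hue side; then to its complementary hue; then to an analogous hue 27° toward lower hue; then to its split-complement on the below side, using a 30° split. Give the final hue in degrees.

99°

triadic ↑ +120°: 276 + 120 = 396 → 396 − 360 = 36°
triadic ↑ +120°: 36 + 120 = 156°
complement +180°: 156 + 180 = 336°
analog 27° ↓ −27°: 336 − 27 = 309°
split-comp 30° ↓ +150°: 309 + 150 = 459 → 459 − 360 = 99°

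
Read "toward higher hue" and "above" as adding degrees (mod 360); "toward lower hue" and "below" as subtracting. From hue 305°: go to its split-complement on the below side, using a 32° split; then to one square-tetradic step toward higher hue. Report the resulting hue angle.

split-comp 32° ↓ +148°: 305 + 148 = 453 → 453 − 360 = 93°
square ↑ +90°: 93 + 90 = 183°

183°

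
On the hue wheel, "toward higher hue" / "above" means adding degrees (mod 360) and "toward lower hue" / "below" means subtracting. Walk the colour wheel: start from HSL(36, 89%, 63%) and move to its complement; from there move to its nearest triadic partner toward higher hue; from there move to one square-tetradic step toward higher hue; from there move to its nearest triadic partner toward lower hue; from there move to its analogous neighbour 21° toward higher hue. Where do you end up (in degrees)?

36 + 180 = 216°   (complement)
216 + 120 = 336°   (triadic ↑)
336 + 90 = 426 → 426 − 360 = 66°   (square ↑)
66 − 120 = -54 → -54 + 360 = 306°   (triadic ↓)
306 + 21 = 327°   (analog 21° ↑)

327°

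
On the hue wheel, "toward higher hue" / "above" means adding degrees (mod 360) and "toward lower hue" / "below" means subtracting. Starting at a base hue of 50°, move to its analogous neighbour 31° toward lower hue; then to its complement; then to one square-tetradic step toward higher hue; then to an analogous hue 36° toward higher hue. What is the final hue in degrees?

−31° (analog 31° ↓): 50 − 31 = 19°
+180° (complement): 19 + 180 = 199°
+90° (square ↑): 199 + 90 = 289°
+36° (analog 36° ↑): 289 + 36 = 325°

325°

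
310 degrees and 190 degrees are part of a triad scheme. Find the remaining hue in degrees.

A triad places three hues 120° apart.
The full set through 190° is {70°, 190°, 310°}.
Given {190°, 310°}, the missing hue is 70°.

70°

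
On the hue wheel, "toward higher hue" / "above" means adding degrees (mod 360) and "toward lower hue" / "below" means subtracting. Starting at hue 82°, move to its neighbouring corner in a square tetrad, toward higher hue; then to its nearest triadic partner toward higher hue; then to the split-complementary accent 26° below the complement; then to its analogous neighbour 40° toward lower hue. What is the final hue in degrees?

46°

82 + 90 = 172°   (square ↑)
172 + 120 = 292°   (triadic ↑)
292 + 154 = 446 → 446 − 360 = 86°   (split-comp 26° ↓)
86 − 40 = 46°   (analog 40° ↓)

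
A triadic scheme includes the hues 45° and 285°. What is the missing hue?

A triad places three hues 120° apart.
The full set through 45° is {45°, 165°, 285°}.
Given {45°, 285°}, the missing hue is 165°.

165°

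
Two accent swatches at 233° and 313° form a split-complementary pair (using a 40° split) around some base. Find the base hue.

93°

The accents sit 40° either side of the complement, so the complement is their short-arc midpoint on the wheel.
Short-arc midpoint of 233° and 313°: 273°.
Base is 180° from the complement: 273 − 180 = 93°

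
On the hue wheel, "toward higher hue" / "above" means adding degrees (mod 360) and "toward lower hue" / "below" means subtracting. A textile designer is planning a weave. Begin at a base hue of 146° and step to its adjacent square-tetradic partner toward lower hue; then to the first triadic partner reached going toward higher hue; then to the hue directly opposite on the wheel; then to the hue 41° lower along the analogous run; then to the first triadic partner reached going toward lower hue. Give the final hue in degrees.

square ↓ −90°: 146 − 90 = 56°
triadic ↑ +120°: 56 + 120 = 176°
complement +180°: 176 + 180 = 356°
analog 41° ↓ −41°: 356 − 41 = 315°
triadic ↓ −120°: 315 − 120 = 195°

195°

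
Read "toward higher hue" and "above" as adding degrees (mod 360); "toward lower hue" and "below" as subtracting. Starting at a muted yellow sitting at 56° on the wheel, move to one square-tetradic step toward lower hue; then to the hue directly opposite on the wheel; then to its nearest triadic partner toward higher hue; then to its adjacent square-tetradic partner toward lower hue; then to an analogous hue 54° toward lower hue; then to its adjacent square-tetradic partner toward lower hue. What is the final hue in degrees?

−90° (square ↓): 56 − 90 = -34 → -34 + 360 = 326°
+180° (complement): 326 + 180 = 506 → 506 − 360 = 146°
+120° (triadic ↑): 146 + 120 = 266°
−90° (square ↓): 266 − 90 = 176°
−54° (analog 54° ↓): 176 − 54 = 122°
−90° (square ↓): 122 − 90 = 32°

32°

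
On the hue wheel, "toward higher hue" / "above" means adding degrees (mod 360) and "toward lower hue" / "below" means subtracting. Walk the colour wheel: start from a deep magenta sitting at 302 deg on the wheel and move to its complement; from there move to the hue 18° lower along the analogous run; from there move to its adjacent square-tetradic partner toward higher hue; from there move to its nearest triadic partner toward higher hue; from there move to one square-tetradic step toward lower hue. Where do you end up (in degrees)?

224°

+180° (complement): 302 + 180 = 482 → 482 − 360 = 122°
−18° (analog 18° ↓): 122 − 18 = 104°
+90° (square ↑): 104 + 90 = 194°
+120° (triadic ↑): 194 + 120 = 314°
−90° (square ↓): 314 − 90 = 224°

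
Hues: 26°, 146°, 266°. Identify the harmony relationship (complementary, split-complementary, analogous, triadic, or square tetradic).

triadic

Sort the hues: 26°, 146°, 266°.
Successive gaps around the wheel: 120°, 120°, 120°.
Three hues equally spaced 120° apart form a triad.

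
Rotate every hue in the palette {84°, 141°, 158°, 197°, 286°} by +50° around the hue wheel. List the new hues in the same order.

134°, 191°, 208°, 247°, 336°

84 + 50 = 134°
141 + 50 = 191°
158 + 50 = 208°
197 + 50 = 247°
286 + 50 = 336°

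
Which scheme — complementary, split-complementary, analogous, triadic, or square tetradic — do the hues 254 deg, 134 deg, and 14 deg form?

triadic

Sort the hues: 14°, 134°, 254°.
Successive gaps around the wheel: 120°, 120°, 120°.
Three hues equally spaced 120° apart form a triad.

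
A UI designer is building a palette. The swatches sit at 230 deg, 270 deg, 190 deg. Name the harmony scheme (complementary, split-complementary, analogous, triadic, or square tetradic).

Sort the hues: 190°, 230°, 270°.
Successive gaps around the wheel: 40°, 40°, 280°.
A run of hues at equal small steps (40°) with one large closing gap is an analogous group.

analogous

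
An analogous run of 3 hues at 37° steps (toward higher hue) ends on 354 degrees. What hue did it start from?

280°

2 steps of 37° (toward higher hue) give a net shift of +74°.
Start = end − shift: 354 − 74 = 280°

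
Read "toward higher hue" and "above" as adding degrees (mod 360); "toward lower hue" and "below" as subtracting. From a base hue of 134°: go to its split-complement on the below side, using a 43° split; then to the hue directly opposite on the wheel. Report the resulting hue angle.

91°

134 + 137 = 271°   (split-comp 43° ↓)
271 + 180 = 451 → 451 − 360 = 91°   (complement)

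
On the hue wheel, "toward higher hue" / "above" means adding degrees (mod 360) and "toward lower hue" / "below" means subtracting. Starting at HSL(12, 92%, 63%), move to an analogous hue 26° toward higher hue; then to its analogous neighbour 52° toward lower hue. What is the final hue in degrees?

+26° (analog 26° ↑): 12 + 26 = 38°
−52° (analog 52° ↓): 38 − 52 = -14 → -14 + 360 = 346°

346°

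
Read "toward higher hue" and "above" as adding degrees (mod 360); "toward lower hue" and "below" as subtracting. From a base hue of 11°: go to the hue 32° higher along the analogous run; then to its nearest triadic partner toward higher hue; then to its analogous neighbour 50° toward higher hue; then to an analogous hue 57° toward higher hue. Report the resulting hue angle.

270°

analog 32° ↑ +32°: 11 + 32 = 43°
triadic ↑ +120°: 43 + 120 = 163°
analog 50° ↑ +50°: 163 + 50 = 213°
analog 57° ↑ +57°: 213 + 57 = 270°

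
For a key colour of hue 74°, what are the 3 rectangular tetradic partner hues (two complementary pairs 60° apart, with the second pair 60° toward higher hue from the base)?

A rectangular tetradic uses two complementary pairs 60° apart: offsets 0°, 60°, 180°, 240°.
74 + 60 = 134°
74 + 180 = 254°
74 + 240 = 314°

134°, 254° and 314°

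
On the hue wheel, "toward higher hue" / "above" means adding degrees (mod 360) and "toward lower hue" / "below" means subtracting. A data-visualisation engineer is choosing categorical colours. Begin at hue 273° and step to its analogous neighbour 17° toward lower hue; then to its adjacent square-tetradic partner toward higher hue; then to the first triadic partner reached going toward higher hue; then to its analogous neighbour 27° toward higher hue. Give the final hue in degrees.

133°

273 − 17 = 256°   (analog 17° ↓)
256 + 90 = 346°   (square ↑)
346 + 120 = 466 → 466 − 360 = 106°   (triadic ↑)
106 + 27 = 133°   (analog 27° ↑)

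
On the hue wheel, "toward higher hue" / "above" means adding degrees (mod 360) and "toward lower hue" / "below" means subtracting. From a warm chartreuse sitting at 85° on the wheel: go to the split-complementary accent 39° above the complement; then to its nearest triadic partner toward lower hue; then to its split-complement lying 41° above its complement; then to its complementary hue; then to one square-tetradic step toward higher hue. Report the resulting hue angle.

315°

split-comp 39° ↑ +219°: 85 + 219 = 304°
triadic ↓ −120°: 304 − 120 = 184°
split-comp 41° ↑ +221°: 184 + 221 = 405 → 405 − 360 = 45°
complement +180°: 45 + 180 = 225°
square ↑ +90°: 225 + 90 = 315°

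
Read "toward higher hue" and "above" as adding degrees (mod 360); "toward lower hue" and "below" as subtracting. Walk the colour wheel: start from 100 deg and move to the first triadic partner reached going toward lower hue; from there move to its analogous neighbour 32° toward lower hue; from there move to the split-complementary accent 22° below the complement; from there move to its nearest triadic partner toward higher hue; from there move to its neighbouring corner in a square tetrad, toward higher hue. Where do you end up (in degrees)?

316°

−120° (triadic ↓): 100 − 120 = -20 → -20 + 360 = 340°
−32° (analog 32° ↓): 340 − 32 = 308°
+158° (split-comp 22° ↓): 308 + 158 = 466 → 466 − 360 = 106°
+120° (triadic ↑): 106 + 120 = 226°
+90° (square ↑): 226 + 90 = 316°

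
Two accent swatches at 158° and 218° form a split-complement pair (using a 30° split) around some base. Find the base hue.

The accents sit 30° either side of the complement, so the complement is their short-arc midpoint on the wheel.
Short-arc midpoint of 158° and 218°: 188°.
Base is 180° from the complement: 188 − 180 = 8°

8°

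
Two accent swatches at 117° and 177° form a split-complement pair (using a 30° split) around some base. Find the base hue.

The accents sit 30° either side of the complement, so the complement is their short-arc midpoint on the wheel.
Short-arc midpoint of 117° and 177°: 147°.
Base is 180° from the complement: 147 − 180 = -33 → -33 + 360 = 327°

327°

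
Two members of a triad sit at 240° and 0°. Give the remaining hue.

A triad spaces three hues 120° apart.
The full set is {0°, 120°, 240°}.

120°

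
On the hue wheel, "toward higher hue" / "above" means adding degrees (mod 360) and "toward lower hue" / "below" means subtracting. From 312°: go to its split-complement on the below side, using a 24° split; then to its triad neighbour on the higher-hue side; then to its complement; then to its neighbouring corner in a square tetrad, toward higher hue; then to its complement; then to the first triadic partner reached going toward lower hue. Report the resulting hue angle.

+156° (split-comp 24° ↓): 312 + 156 = 468 → 468 − 360 = 108°
+120° (triadic ↑): 108 + 120 = 228°
+180° (complement): 228 + 180 = 408 → 408 − 360 = 48°
+90° (square ↑): 48 + 90 = 138°
+180° (complement): 138 + 180 = 318°
−120° (triadic ↓): 318 − 120 = 198°

198°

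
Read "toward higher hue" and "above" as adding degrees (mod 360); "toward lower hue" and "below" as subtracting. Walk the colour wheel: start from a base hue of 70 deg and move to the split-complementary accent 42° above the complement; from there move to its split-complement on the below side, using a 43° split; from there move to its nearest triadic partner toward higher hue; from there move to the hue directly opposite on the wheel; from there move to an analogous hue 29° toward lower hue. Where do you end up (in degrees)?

340°

70 + 222 = 292°   (split-comp 42° ↑)
292 + 137 = 429 → 429 − 360 = 69°   (split-comp 43° ↓)
69 + 120 = 189°   (triadic ↑)
189 + 180 = 369 → 369 − 360 = 9°   (complement)
9 − 29 = -20 → -20 + 360 = 340°   (analog 29° ↓)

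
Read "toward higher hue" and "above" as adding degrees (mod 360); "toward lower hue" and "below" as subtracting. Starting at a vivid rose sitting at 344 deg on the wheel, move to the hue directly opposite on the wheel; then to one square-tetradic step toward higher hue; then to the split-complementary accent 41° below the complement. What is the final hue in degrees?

33°

344 + 180 = 524 → 524 − 360 = 164°   (complement)
164 + 90 = 254°   (square ↑)
254 + 139 = 393 → 393 − 360 = 33°   (split-comp 41° ↓)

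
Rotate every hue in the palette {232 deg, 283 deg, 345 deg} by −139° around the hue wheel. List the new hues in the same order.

232 − 139 = 93°
283 − 139 = 144°
345 − 139 = 206°

93°, 144°, 206°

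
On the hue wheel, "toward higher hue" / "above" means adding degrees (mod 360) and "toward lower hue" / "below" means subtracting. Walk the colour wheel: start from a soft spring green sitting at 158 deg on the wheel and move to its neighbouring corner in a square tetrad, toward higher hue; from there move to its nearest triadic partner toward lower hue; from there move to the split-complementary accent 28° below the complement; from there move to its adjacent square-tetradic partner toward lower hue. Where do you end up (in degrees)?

190°

158 + 90 = 248°   (square ↑)
248 − 120 = 128°   (triadic ↓)
128 + 152 = 280°   (split-comp 28° ↓)
280 − 90 = 190°   (square ↓)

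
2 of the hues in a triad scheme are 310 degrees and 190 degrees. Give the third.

70°

A triad places three hues 120° apart.
The full set through 190° is {70°, 190°, 310°}.
Given {190°, 310°}, the missing hue is 70°.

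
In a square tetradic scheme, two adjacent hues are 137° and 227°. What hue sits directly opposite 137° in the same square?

A square tetradic scheme places four hues 90° apart; opposite corners are 180° apart.
137 + 180 = 317°

317°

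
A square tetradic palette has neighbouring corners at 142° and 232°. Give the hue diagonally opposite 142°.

A square tetradic scheme places four hues 90° apart; opposite corners are 180° apart.
142 + 180 = 322°

322°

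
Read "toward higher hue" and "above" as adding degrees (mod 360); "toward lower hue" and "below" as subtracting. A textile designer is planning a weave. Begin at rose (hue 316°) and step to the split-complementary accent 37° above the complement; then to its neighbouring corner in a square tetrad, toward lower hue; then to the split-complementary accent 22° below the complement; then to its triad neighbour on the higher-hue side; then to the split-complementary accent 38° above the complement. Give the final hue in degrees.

219°

+217° (split-comp 37° ↑): 316 + 217 = 533 → 533 − 360 = 173°
−90° (square ↓): 173 − 90 = 83°
+158° (split-comp 22° ↓): 83 + 158 = 241°
+120° (triadic ↑): 241 + 120 = 361 → 361 − 360 = 1°
+218° (split-comp 38° ↑): 1 + 218 = 219°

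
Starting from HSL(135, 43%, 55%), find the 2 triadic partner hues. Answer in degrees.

255° and 15°

135 + 120 = 255°
135 + 240 = 375 → 375 − 360 = 15°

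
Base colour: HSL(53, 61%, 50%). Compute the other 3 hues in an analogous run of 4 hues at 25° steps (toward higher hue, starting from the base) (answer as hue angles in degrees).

78°, 103°, and 128°

53 + 25 = 78°
53 + 50 = 103°
53 + 75 = 128°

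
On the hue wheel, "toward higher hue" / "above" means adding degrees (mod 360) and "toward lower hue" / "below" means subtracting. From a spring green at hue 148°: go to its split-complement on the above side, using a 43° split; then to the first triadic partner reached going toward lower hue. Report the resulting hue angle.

split-comp 43° ↑ +223°: 148 + 223 = 371 → 371 − 360 = 11°
triadic ↓ −120°: 11 − 120 = -109 → -109 + 360 = 251°

251°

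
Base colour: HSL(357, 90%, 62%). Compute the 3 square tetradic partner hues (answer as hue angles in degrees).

A square tetradic scheme places four hues every 90°.
357 + 90 = 447 → 447 − 360 = 87°
357 + 180 = 537 → 537 − 360 = 177°
357 + 270 = 627 → 627 − 360 = 267°

87°, 177°, 267°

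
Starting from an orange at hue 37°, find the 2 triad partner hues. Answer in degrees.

A triad places three hues 120° apart.
37 + 120 = 157°
37 + 240 = 277°

157° and 277°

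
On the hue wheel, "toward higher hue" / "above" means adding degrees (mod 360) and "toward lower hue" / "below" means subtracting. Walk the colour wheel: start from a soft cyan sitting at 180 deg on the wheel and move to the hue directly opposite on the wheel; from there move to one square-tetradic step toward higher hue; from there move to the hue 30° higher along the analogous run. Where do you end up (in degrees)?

120°

+180° (complement): 180 + 180 = 360 → 360 − 360 = 0°
+90° (square ↑): 0 + 90 = 90°
+30° (analog 30° ↑): 90 + 30 = 120°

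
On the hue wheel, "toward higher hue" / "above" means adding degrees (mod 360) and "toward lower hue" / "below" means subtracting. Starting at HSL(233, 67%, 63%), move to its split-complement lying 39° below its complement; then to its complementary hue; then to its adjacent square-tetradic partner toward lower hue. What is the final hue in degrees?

split-comp 39° ↓ +141°: 233 + 141 = 374 → 374 − 360 = 14°
complement +180°: 14 + 180 = 194°
square ↓ −90°: 194 − 90 = 104°

104°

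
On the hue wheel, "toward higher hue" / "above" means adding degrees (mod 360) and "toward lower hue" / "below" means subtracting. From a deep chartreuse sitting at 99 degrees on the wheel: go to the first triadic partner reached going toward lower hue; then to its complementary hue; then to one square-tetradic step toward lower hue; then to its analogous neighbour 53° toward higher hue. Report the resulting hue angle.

−120° (triadic ↓): 99 − 120 = -21 → -21 + 360 = 339°
+180° (complement): 339 + 180 = 519 → 519 − 360 = 159°
−90° (square ↓): 159 − 90 = 69°
+53° (analog 53° ↑): 69 + 53 = 122°

122°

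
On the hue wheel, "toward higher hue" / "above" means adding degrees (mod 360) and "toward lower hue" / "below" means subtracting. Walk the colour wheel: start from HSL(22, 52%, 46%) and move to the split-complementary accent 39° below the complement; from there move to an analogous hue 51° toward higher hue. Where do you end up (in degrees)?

split-comp 39° ↓ +141°: 22 + 141 = 163°
analog 51° ↑ +51°: 163 + 51 = 214°

214°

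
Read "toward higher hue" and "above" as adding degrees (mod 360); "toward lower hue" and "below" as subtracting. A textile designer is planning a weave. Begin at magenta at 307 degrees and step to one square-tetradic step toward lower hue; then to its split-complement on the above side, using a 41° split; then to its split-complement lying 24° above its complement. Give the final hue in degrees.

282°

307 − 90 = 217°   (square ↓)
217 + 221 = 438 → 438 − 360 = 78°   (split-comp 41° ↑)
78 + 204 = 282°   (split-comp 24° ↑)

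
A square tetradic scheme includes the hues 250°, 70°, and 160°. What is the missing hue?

340°

A square tetradic scheme places four hues every 90°.
The full set through 70° is {70°, 160°, 250°, 340°}.
Given {70°, 160°, 250°}, the missing hue is 340°.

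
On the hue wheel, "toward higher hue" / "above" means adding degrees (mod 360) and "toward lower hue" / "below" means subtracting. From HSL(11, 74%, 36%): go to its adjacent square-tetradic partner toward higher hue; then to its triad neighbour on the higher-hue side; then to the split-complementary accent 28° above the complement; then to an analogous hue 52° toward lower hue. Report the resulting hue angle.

+90° (square ↑): 11 + 90 = 101°
+120° (triadic ↑): 101 + 120 = 221°
+208° (split-comp 28° ↑): 221 + 208 = 429 → 429 − 360 = 69°
−52° (analog 52° ↓): 69 − 52 = 17°

17°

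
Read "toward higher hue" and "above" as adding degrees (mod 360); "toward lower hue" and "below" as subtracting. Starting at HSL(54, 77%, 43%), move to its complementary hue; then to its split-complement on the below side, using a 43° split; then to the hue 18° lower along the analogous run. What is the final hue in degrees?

+180° (complement): 54 + 180 = 234°
+137° (split-comp 43° ↓): 234 + 137 = 371 → 371 − 360 = 11°
−18° (analog 18° ↓): 11 − 18 = -7 → -7 + 360 = 353°

353°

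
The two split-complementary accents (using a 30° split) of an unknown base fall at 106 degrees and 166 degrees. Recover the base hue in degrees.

The accents sit 30° either side of the complement, so the complement is their short-arc midpoint on the wheel.
Short-arc midpoint of 106° and 166°: 136°.
Base is 180° from the complement: 136 − 180 = -44 → -44 + 360 = 316°

316°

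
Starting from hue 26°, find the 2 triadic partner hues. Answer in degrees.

146° and 266°

A triad places three hues 120° apart.
26 + 120 = 146°
26 + 240 = 266°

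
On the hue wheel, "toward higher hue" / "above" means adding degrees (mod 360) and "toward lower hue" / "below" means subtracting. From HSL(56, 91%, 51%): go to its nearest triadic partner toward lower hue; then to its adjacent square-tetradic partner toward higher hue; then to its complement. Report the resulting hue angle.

56 − 120 = -64 → -64 + 360 = 296°   (triadic ↓)
296 + 90 = 386 → 386 − 360 = 26°   (square ↑)
26 + 180 = 206°   (complement)

206°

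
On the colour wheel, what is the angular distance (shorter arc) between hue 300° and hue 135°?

165°

|300 − 135| = 165.
165 ≤ 180, so the shorter arc is 165°.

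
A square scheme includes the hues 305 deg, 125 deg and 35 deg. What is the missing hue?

215°

A square tetradic scheme places four hues every 90°.
The full set through 35° is {35°, 125°, 215°, 305°}.
Given {35°, 125°, 305°}, the missing hue is 215°.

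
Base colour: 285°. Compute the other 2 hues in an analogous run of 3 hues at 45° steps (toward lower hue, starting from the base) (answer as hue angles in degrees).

240° and 195°

Analogous hues sit every 45° along the wheel.
285 − 45 = 240°
285 − 90 = 195°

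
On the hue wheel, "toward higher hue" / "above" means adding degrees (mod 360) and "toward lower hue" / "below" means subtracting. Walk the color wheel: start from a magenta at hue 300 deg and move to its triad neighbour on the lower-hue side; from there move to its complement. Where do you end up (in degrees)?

0°

−120° (triadic ↓): 300 − 120 = 180°
+180° (complement): 180 + 180 = 360 → 360 − 360 = 0°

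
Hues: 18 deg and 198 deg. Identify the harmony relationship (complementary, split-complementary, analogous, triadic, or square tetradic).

Sort the hues: 18°, 198°.
Successive gaps around the wheel: 180°, 180°.
Two hues 180° apart are complementary.

complementary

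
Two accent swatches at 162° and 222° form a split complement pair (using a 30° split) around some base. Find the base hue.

The accents sit 30° either side of the complement, so the complement is their short-arc midpoint on the wheel.
Short-arc midpoint of 162° and 222°: 192°.
Base is 180° from the complement: 192 − 180 = 12°

12°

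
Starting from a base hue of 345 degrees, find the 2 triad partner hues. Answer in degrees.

105° and 225°

A triad places three hues 120° apart.
345 + 120 = 465 → 465 − 360 = 105°
345 + 240 = 585 → 585 − 360 = 225°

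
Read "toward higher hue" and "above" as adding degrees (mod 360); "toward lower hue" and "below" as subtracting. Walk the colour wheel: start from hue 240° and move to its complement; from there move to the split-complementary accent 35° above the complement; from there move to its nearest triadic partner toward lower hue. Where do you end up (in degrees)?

240 + 180 = 420 → 420 − 360 = 60°   (complement)
60 + 215 = 275°   (split-comp 35° ↑)
275 − 120 = 155°   (triadic ↓)

155°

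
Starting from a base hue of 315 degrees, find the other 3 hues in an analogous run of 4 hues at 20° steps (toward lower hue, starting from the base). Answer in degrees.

315 − 20 = 295°
315 − 40 = 275°
315 − 60 = 255°

295°, 275°, 255°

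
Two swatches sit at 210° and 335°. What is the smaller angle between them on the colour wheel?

125°

|210 − 335| = 125.
125 ≤ 180, so the shorter arc is 125°.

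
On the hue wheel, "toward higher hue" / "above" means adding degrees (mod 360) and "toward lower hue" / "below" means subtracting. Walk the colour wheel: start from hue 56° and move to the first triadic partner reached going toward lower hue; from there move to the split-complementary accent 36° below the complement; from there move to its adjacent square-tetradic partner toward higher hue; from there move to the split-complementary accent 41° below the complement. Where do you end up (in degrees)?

56 − 120 = -64 → -64 + 360 = 296°   (triadic ↓)
296 + 144 = 440 → 440 − 360 = 80°   (split-comp 36° ↓)
80 + 90 = 170°   (square ↑)
170 + 139 = 309°   (split-comp 41° ↓)

309°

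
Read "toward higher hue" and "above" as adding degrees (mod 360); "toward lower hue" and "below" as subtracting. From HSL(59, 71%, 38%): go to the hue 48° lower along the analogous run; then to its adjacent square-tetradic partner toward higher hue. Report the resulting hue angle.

59 − 48 = 11°   (analog 48° ↓)
11 + 90 = 101°   (square ↑)

101°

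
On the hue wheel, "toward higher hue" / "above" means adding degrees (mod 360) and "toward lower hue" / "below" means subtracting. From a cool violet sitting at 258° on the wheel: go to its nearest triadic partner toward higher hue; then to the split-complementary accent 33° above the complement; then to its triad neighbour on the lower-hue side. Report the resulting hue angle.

+120° (triadic ↑): 258 + 120 = 378 → 378 − 360 = 18°
+213° (split-comp 33° ↑): 18 + 213 = 231°
−120° (triadic ↓): 231 − 120 = 111°

111°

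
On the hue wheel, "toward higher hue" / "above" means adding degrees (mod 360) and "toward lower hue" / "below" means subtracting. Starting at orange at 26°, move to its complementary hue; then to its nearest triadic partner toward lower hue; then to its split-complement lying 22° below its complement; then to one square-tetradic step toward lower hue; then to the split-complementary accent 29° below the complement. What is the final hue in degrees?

305°

complement +180°: 26 + 180 = 206°
triadic ↓ −120°: 206 − 120 = 86°
split-comp 22° ↓ +158°: 86 + 158 = 244°
square ↓ −90°: 244 − 90 = 154°
split-comp 29° ↓ +151°: 154 + 151 = 305°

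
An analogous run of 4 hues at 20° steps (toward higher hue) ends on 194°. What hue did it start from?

134°

3 steps of 20° (toward higher hue) give a net shift of +60°.
Start = end − shift: 194 − 60 = 134°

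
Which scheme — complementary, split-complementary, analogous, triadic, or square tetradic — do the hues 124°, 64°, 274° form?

split-complementary

Sort the hues: 64°, 124°, 274°.
Successive gaps around the wheel: 60°, 150°, 150°.
Two 150° gaps and one 60° gap — a base hue opposite a pair of accents 30° either side of its complement — is the split-complementary pattern.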